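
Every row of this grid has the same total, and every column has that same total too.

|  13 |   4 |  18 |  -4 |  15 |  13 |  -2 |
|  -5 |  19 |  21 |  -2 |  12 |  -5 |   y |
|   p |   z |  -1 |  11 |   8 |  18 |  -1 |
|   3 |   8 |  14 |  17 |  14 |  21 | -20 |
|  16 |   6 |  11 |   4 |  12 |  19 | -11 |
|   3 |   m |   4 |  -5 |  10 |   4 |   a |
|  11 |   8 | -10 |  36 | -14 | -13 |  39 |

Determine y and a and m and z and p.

Rows 1 and 4 both sum to 57, so that's the common total.
Column 1: 13 − 5 + 3 + 16 + 3 + 11 = 41, so its missing entry is 57 − 41 = 16.
Row 3: 16 − 1 + 11 + 8 + 18 − 1 = 51, so its missing entry is 57 − 51 = 6.
Column 2: 4 + 19 + 6 + 8 + 6 + 8 = 51, so its missing entry is 57 − 51 = 6.
Row 6: 3 + 6 + 4 − 5 + 10 + 4 = 22, so its missing entry is 57 − 22 = 35.
Row 2: -5 + 19 + 21 − 2 + 12 − 5 = 40, so its missing entry is 57 − 40 = 17.

y = 17, a = 35, m = 6, z = 6, p = 16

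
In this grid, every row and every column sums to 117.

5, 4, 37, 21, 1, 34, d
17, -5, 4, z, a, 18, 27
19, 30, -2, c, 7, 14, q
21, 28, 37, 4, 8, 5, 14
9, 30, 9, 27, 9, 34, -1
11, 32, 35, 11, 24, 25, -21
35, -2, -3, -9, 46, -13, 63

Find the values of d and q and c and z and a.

d = 15, q = 20, c = 29, z = 34, a = 22

The known cells in column 5 total 95, leaving 117 − 95 = 22 for the blank.
The known cells in row 1 total 102, leaving 117 − 102 = 15 for the blank.
The known cells in column 7 total 97, leaving 117 − 97 = 20 for the blank.
The known cells in row 3 total 88, leaving 117 − 88 = 29 for the blank.
The known cells in row 2 total 83, leaving 117 − 83 = 34 for the blank.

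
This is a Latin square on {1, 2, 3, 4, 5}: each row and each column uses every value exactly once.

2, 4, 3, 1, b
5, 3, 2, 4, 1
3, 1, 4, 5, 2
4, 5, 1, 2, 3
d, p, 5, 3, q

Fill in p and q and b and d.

Cell (5,1): column 1 already has {2, 3, 4, 5} → 1.
At (row 5, col 2): column 2 already has {1, 3, 4, 5}, so the value is 2.
At (row 5, col 5): row 5 already has {1, 2, 3, 5}, so the value is 4.
Cell (1,5): row 1 already has {1, 2, 3, 4} → 5.

p = 2, q = 4, b = 5, d = 1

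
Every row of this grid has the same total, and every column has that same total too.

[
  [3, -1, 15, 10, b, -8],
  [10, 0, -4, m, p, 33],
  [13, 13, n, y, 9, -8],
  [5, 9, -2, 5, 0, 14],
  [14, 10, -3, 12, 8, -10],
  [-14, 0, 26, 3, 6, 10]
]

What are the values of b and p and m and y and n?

Rows 4 and 5 both sum to 31, so that's the common total.
Row 1 has 3 − 1 + 15 + 10 − 8 = 19; the blank must be 31 − 19 = 12.
Column 5 has 12 + 9 + 0 + 8 + 6 = 35; the blank must be 31 − 35 = -4.
Column 3 has 15 − 4 − 2 − 3 + 26 = 32; the blank must be 31 − 32 = -1.
Row 3 has 13 + 13 − 1 + 9 − 8 = 26; the blank must be 31 − 26 = 5.
Row 2 has 10 + 0 − 4 − 4 + 33 = 35; the blank must be 31 − 35 = -4.

b = 12, p = -4, m = -4, y = 5, n = -1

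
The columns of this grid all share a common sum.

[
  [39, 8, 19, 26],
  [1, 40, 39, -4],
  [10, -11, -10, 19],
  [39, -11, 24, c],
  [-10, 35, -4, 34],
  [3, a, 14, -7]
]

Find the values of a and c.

Column 1 sums to 82 and so does column 3; that's the common total.
In column 2 the known cells total 61, leaving 82 − 61 = 21.
In column 4 the known cells total 68, leaving 82 − 68 = 14.

a = 21, c = 14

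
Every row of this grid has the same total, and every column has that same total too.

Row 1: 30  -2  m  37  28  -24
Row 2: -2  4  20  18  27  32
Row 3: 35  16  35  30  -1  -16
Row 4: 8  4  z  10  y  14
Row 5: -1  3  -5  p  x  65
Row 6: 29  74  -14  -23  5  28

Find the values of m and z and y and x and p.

Rows 2 and 3 both sum to 99, so that's the common total.
Column 4: 37 + 18 + 30 + 10 − 23 = 72, so its missing entry is 99 − 72 = 27.
Row 5: -1 + 3 − 5 + 27 + 65 = 89, so its missing entry is 99 − 89 = 10.
Column 5: 28 + 27 − 1 + 10 + 5 = 69, so its missing entry is 99 − 69 = 30.
Row 1: 30 − 2 + 37 + 28 − 24 = 69, so its missing entry is 99 − 69 = 30.
Row 4: 8 + 4 + 10 + 30 + 14 = 66, so its missing entry is 99 − 66 = 33.

m = 30, z = 33, y = 30, x = 10, p = 27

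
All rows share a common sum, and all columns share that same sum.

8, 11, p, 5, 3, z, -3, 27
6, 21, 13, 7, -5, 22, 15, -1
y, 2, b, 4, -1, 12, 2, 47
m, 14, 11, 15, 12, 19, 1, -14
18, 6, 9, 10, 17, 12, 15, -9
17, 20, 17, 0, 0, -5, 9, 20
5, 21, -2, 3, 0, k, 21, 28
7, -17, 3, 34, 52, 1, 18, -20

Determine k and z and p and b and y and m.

k = 2, z = 15, p = 12, b = 15, y = -3, m = 20

Rows 2 and 5 both sum to 78, so that's the common total.
The known cells in row 7 total 76, leaving 78 − 76 = 2 for the blank.
The known cells in row 4 total 58, leaving 78 − 58 = 20 for the blank.
The known cells in column 1 total 81, leaving 78 − 81 = -3 for the blank.
The known cells in column 6 total 63, leaving 78 − 63 = 15 for the blank.
The known cells in row 1 total 66, leaving 78 − 66 = 12 for the blank.
The known cells in row 3 total 63, leaving 78 − 63 = 15 for the blank.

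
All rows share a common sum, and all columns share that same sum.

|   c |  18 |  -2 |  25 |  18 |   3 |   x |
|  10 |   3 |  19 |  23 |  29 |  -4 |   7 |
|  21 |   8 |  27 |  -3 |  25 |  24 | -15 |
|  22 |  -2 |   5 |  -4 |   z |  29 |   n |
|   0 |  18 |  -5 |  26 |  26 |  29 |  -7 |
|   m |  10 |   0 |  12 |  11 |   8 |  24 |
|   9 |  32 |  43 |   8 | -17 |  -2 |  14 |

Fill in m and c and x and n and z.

m = 22, c = 3, x = 22, n = 42, z = -5

Rows 2 and 3 both sum to 87, so that's the common total.
Column 5: 18 + 29 + 25 + 26 + 11 − 17 = 92, so its missing entry is 87 − 92 = -5.
Row 6: 10 + 0 + 12 + 11 + 8 + 24 = 65, so its missing entry is 87 − 65 = 22.
Column 1: 10 + 21 + 22 + 0 + 22 + 9 = 84, so its missing entry is 87 − 84 = 3.
Row 1: 3 + 18 − 2 + 25 + 18 + 3 = 65, so its missing entry is 87 − 65 = 22.
Row 4: 22 − 2 + 5 − 4 − 5 + 29 = 45, so its missing entry is 87 − 45 = 42.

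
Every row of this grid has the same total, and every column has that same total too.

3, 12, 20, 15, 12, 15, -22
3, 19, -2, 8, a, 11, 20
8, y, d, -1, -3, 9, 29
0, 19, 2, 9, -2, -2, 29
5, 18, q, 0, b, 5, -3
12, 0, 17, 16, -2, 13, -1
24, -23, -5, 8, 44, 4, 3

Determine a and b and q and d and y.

a = -4, b = 10, q = 20, d = 3, y = 10

Rows 1 and 4 both sum to 55, so that's the common total.
Column 2 has 12 + 19 + 19 + 18 + 0 − 23 = 45; the blank must be 55 − 45 = 10.
Row 2 has 3 + 19 − 2 + 8 + 11 + 20 = 59; the blank must be 55 − 59 = -4.
Column 5 has 12 − 4 − 3 − 2 − 2 + 44 = 45; the blank must be 55 − 45 = 10.
Row 5 has 5 + 18 + 0 + 10 + 5 − 3 = 35; the blank must be 55 − 35 = 20.
Row 3 has 8 + 10 − 1 − 3 + 9 + 29 = 52; the blank must be 55 − 52 = 3.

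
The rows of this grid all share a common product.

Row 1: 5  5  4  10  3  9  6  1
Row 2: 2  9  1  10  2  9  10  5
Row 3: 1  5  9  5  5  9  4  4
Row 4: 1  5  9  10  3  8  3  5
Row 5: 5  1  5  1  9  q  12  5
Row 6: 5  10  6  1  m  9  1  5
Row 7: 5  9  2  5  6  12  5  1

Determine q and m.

Rows 3 and 4 each multiply to 162000, so every row has product 162000.
Row 5: 5×1×5×1×9×12×5 = 13500, so the missing entry is 162000 ÷ 13500 = 12.
Row 6: 5×10×6×1×9×1×5 = 13500, so the missing entry is 162000 ÷ 13500 = 12.

q = 12, m = 12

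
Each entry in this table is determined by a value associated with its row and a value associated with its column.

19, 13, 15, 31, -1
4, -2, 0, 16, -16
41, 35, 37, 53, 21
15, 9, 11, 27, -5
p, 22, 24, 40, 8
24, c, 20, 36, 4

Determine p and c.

The difference between any two rows is the same in every column — this is an addition table with the headers hidden.
Row 5 minus row 1 is 8 − (-1) = 9, so its entry in column 1 is 19 + 9 = 28.
Row 6 minus row 1 is 4 − (-1) = 5, so its entry in column 2 is 13 + 5 = 18.

p = 28, c = 18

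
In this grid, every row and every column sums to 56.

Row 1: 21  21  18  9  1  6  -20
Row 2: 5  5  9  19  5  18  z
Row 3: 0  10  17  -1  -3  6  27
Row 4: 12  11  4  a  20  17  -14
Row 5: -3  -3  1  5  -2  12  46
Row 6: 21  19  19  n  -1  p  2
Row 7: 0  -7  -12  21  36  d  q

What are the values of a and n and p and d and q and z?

a = 6, n = -3, p = -1, d = -2, q = 20, z = -5

Row 4 has 12 + 11 + 4 + 20 + 17 − 14 = 50; the blank must be 56 − 50 = 6.
Column 4 has 9 + 19 − 1 + 6 + 5 + 21 = 59; the blank must be 56 − 59 = -3.
Row 6 has 21 + 19 + 19 − 3 − 1 + 2 = 57; the blank must be 56 − 57 = -1.
Column 6 has 6 + 18 + 6 + 17 + 12 − 1 = 58; the blank must be 56 − 58 = -2.
Row 7 has 0 − 7 − 12 + 21 + 36 − 2 = 36; the blank must be 56 − 36 = 20.
Row 2 has 5 + 5 + 9 + 19 + 5 + 18 = 61; the blank must be 56 − 61 = -5.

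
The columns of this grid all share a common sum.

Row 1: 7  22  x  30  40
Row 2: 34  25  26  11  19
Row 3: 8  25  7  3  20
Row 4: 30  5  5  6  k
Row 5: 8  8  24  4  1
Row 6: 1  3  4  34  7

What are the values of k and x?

The complete columns each total 88.
Column 5 is missing 88 − 87 = 1 (since 40 + 19 + 20 + 1 + 7 = 87).
Column 3 is missing 88 − 66 = 22 (since 26 + 7 + 5 + 24 + 4 = 66).

k = 1, x = 22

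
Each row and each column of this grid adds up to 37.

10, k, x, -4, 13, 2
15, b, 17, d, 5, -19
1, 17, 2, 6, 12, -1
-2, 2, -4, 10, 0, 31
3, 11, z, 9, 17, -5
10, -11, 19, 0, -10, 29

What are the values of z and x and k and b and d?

z = 2, x = 1, k = 15, b = 3, d = 16

Row 5: 3 + 11 + 9 + 17 − 5 = 35, so its missing entry is 37 − 35 = 2.
Column 3: 17 + 2 − 4 + 2 + 19 = 36, so its missing entry is 37 − 36 = 1.
Row 1: 10 + 1 − 4 + 13 + 2 = 22, so its missing entry is 37 − 22 = 15.
Column 2: 15 + 17 + 2 + 11 − 11 = 34, so its missing entry is 37 − 34 = 3.
Row 2: 15 + 3 + 17 + 5 − 19 = 21, so its missing entry is 37 − 21 = 16.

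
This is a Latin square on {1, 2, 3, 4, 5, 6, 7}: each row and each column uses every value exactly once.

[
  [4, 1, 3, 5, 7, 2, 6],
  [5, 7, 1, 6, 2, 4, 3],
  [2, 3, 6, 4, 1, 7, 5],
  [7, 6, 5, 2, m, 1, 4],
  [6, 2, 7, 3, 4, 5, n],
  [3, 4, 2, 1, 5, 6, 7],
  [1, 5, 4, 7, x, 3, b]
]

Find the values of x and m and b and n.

x = 6, m = 3, b = 2, n = 1

For row 5, column 7: row 5 already has {2, 3, 4, 5, 6, 7}; that leaves 1.
For row 7, column 7: column 7 already has {1, 3, 4, 5, 6, 7}; that leaves 2.
Cell (7,5): row 7 already has {1, 2, 3, 4, 5, 7} → 6.
At (row 4, col 5): row 4 already has {1, 2, 4, 5, 6, 7}, so the value is 3.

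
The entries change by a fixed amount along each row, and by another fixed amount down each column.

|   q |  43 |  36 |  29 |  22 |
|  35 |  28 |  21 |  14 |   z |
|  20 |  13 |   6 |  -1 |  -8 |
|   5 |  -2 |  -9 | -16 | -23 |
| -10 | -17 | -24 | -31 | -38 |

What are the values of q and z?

q = 50, z = 7

Along each row the entries change by -7 per step; down each column they change by -15.
Row 1: from 43 at column 2, stepping by -7 to column 1 gives 50.
Row 2: from 35 at column 1, stepping by -7 to column 5 gives 7.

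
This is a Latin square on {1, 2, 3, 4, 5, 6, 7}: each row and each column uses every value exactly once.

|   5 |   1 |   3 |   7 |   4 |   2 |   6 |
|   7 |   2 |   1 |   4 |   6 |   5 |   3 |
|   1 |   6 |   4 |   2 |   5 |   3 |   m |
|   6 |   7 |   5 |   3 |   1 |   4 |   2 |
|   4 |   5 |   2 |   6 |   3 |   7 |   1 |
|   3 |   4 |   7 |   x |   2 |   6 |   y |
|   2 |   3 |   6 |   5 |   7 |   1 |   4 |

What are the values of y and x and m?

For row 6, column 4: column 4 already has {2, 3, 4, 5, 6, 7}; that leaves 1.
At (row 3, col 7): row 3 already has {1, 2, 3, 4, 5, 6}, so the value is 7.
At (row 6, col 7): row 6 already has {1, 2, 3, 4, 6, 7}, so the value is 5.

y = 5, x = 1, m = 7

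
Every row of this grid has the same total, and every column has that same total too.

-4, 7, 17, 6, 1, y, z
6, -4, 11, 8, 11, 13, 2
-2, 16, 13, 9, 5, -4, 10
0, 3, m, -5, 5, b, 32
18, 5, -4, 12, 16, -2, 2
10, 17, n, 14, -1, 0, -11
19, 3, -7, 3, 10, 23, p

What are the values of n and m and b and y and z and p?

Rows 2 and 3 both sum to 47, so that's the common total.
Row 7 has 19 + 3 − 7 + 3 + 10 + 23 = 51; the blank must be 47 − 51 = -4.
Column 7 has 2 + 10 + 32 + 2 − 11 − 4 = 31; the blank must be 47 − 31 = 16.
Row 1 has -4 + 7 + 17 + 6 + 1 + 16 = 43; the blank must be 47 − 43 = 4.
Column 6 has 4 + 13 − 4 − 2 + 0 + 23 = 34; the blank must be 47 − 34 = 13.
Row 4 has 0 + 3 − 5 + 5 + 13 + 32 = 48; the blank must be 47 − 48 = -1.
Row 6 has 10 + 17 + 14 − 1 + 0 − 11 = 29; the blank must be 47 − 29 = 18.

n = 18, m = -1, b = 13, y = 4, z = 16, p = -4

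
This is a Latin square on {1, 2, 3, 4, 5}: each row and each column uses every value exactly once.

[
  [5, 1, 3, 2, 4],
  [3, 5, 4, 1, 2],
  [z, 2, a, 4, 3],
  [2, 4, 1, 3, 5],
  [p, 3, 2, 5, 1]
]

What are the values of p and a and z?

p = 4, a = 5, z = 1

At (row 5, col 1): row 5 already has {1, 2, 3, 5}, so the value is 4.
For row 3, column 1: column 1 already has {2, 3, 4, 5}; that leaves 1.
At (row 3, col 3): row 3 already has {1, 2, 3, 4}, so the value is 5.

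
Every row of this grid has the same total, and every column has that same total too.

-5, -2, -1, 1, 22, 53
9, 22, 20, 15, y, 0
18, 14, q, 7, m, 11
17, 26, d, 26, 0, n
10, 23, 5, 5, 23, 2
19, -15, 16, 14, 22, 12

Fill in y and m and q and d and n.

Rows 1 and 5 both sum to 68, so that's the common total.
Row 2 has 9 + 22 + 20 + 15 + 0 = 66; the blank must be 68 − 66 = 2.
Column 5 has 22 + 2 + 0 + 23 + 22 = 69; the blank must be 68 − 69 = -1.
Row 3 has 18 + 14 + 7 − 1 + 11 = 49; the blank must be 68 − 49 = 19.
Column 3 has -1 + 20 + 19 + 5 + 16 = 59; the blank must be 68 − 59 = 9.
Row 4 has 17 + 26 + 9 + 26 + 0 = 78; the blank must be 68 − 78 = -10.

y = 2, m = -1, q = 19, d = 9, n = -10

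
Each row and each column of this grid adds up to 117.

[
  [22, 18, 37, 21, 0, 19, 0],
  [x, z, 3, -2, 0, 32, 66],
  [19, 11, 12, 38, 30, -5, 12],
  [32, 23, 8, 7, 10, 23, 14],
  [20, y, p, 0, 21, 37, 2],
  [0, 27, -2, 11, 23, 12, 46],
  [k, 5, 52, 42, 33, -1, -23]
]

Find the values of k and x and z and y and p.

The known cells in column 3 total 110, leaving 117 − 110 = 7 for the blank.
The known cells in row 7 total 108, leaving 117 − 108 = 9 for the blank.
The known cells in column 1 total 102, leaving 117 − 102 = 15 for the blank.
The known cells in row 2 total 114, leaving 117 − 114 = 3 for the blank.
The known cells in row 5 total 87, leaving 117 − 87 = 30 for the blank.

k = 9, x = 15, z = 3, y = 30, p = 7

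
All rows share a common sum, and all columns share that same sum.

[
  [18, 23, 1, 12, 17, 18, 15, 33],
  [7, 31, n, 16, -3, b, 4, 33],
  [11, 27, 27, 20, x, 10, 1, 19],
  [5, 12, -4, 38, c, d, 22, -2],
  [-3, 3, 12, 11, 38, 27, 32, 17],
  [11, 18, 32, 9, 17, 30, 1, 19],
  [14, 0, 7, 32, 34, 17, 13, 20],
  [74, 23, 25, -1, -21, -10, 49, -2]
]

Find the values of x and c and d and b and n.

x = 22, c = 33, d = 33, b = 12, n = 37

Rows 1 and 5 both sum to 137, so that's the common total.
Row 3 has 11 + 27 + 27 + 20 + 10 + 1 + 19 = 115; the blank must be 137 − 115 = 22.
Column 3 has 1 + 27 − 4 + 12 + 32 + 7 + 25 = 100; the blank must be 137 − 100 = 37.
Column 5 has 17 − 3 + 22 + 38 + 17 + 34 − 21 = 104; the blank must be 137 − 104 = 33.
Row 2 has 7 + 31 + 37 + 16 − 3 + 4 + 33 = 125; the blank must be 137 − 125 = 12.
Row 4 has 5 + 12 − 4 + 38 + 33 + 22 − 2 = 104; the blank must be 137 − 104 = 33.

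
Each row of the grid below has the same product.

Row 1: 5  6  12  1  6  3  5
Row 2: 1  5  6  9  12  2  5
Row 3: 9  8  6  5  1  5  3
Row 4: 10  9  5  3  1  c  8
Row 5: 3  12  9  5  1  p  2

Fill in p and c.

p = 10, c = 3

Rows 2 and 3 each multiply to 32400, so every row has product 32400.
Row 5: 3×12×9×5×1×2 = 3240, so the missing entry is 32400 ÷ 3240 = 10.
Row 4: 10×9×5×3×1×8 = 10800, so the missing entry is 32400 ÷ 10800 = 3.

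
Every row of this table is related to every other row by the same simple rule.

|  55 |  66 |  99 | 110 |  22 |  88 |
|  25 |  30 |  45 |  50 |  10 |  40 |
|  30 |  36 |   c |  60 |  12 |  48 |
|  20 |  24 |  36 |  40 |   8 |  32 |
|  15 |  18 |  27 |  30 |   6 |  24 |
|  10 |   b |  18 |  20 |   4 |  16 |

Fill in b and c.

b = 12, c = 54

Each row is a constant multiple of every other row — this is a multiplication table with the headers hidden.
Row 6 is 4/22 = 2/11 times row 1, so its entry in column 2 is 66 × 2/11 = 12.
Row 3 is 12/22 = 6/11 times row 1, so its entry in column 3 is 99 × 6/11 = 54.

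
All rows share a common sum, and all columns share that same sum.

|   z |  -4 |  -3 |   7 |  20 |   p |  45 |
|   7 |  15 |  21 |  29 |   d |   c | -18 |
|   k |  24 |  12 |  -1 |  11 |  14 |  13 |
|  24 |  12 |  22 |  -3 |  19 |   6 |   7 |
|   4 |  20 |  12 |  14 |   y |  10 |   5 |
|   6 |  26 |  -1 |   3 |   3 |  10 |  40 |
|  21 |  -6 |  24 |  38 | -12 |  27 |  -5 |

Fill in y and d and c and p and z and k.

y = 22, d = 24, c = 9, p = 11, z = 11, k = 14

Rows 4 and 6 both sum to 87, so that's the common total.
The known cells in row 5 total 65, leaving 87 − 65 = 22 for the blank.
The known cells in row 3 total 73, leaving 87 − 73 = 14 for the blank.
The known cells in column 1 total 76, leaving 87 − 76 = 11 for the blank.
The known cells in column 5 total 63, leaving 87 − 63 = 24 for the blank.
The known cells in row 2 total 78, leaving 87 − 78 = 9 for the blank.
The known cells in row 1 total 76, leaving 87 − 76 = 11 for the blank.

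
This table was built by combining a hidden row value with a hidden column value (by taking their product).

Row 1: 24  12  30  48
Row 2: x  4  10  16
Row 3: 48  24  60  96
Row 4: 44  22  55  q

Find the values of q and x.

Each row is a constant multiple of every other row — this is a multiplication table with the headers hidden.
Row 4 is 55/30 = 11/6 times row 1, so its entry in column 4 is 48 × 11/6 = 88.
Row 2 is 10/30 = 1/3 times row 1, so its entry in column 1 is 24 × 1/3 = 8.

q = 88, x = 8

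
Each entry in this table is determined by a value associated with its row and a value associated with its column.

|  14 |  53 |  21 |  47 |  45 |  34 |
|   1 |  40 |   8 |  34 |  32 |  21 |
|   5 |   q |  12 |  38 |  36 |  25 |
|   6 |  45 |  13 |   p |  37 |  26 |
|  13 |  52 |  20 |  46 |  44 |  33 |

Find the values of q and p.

q = 44, p = 39

The difference between any two rows is the same in every column — this is an addition table with the headers hidden.
Row 3 minus row 1 is 12 − 21 = -9, so its entry in column 2 is 53 + (-9) = 44.
Row 4 minus row 1 is 13 − 21 = -8, so its entry in column 4 is 47 + (-8) = 39.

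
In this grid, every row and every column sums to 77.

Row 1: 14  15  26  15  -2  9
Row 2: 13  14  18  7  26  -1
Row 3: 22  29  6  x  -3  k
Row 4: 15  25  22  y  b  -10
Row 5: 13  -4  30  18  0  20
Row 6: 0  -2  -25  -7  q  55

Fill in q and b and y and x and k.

Row 6 has 0 − 2 − 25 − 7 + 55 = 21; the blank must be 77 − 21 = 56.
Column 5 has -2 + 26 − 3 + 0 + 56 = 77; the blank must be 77 − 77 = 0.
Row 4 has 15 + 25 + 22 + 0 − 10 = 52; the blank must be 77 − 52 = 25.
Column 4 has 15 + 7 + 25 + 18 − 7 = 58; the blank must be 77 − 58 = 19.
Row 3 has 22 + 29 + 6 + 19 − 3 = 73; the blank must be 77 − 73 = 4.

q = 56, b = 0, y = 25, x = 19, k = 4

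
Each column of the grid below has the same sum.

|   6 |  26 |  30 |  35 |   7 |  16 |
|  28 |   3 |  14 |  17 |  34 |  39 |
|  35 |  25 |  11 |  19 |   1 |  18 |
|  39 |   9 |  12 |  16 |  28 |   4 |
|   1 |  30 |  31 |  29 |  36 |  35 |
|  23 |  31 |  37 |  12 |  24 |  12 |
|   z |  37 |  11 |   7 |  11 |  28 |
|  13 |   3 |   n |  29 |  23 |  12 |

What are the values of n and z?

Columns 5 and 6 both add up to 164, so every column sums to 164.
Column 3: 30 + 14 + 11 + 12 + 31 + 37 + 11 = 146, so the missing entry is 164 − 146 = 18.
Column 1: 6 + 28 + 35 + 39 + 1 + 23 + 13 = 145, so the missing entry is 164 − 145 = 19.

n = 18, z = 19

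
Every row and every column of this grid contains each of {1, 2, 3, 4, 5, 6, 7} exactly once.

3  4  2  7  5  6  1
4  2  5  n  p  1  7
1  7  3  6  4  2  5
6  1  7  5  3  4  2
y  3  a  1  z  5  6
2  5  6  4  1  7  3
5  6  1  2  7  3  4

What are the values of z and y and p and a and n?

Cell (5,1): column 1 already has {1, 2, 3, 4, 5, 6} → 7.
For row 5, column 3: column 3 already has {1, 2, 3, 5, 6, 7}; that leaves 4.
For row 5, column 5: row 5 already has {1, 3, 4, 5, 6, 7}; that leaves 2.
For row 2, column 5: column 5 already has {1, 2, 3, 4, 5, 7}; that leaves 6.
Cell (2,4): row 2 already has {1, 2, 4, 5, 6, 7} → 3.

z = 2, y = 7, p = 6, a = 4, n = 3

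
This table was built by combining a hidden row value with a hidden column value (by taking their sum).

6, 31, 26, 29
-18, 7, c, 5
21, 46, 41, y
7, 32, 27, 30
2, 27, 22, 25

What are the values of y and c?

y = 44, c = 2

The difference between any two rows is the same in every column — this is an addition table with the headers hidden.
Row 3 minus row 1 is 21 − 6 = 15, so its entry in column 4 is 29 + 15 = 44.
Row 2 minus row 1 is -18 − 6 = -24, so its entry in column 3 is 26 + (-24) = 2.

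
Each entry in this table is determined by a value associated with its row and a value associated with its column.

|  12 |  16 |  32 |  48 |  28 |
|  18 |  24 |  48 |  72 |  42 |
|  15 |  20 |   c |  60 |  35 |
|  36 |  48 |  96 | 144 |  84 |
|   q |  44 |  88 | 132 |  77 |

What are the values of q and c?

q = 33, c = 40

Each row is a constant multiple of every other row — this is a multiplication table with the headers hidden.
Row 5 is 132/48 = 11/4 times row 1, so its entry in column 1 is 12 × 11/4 = 33.
Row 3 is 60/48 = 5/4 times row 1, so its entry in column 3 is 32 × 5/4 = 40.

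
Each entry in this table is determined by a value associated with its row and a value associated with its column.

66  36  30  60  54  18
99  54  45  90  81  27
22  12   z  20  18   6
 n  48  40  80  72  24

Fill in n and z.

Each row is a constant multiple of every other row — this is a multiplication table with the headers hidden.
Row 4 is 24/18 = 4/3 times row 1, so its entry in column 1 is 66 × 4/3 = 88.
Row 3 is 6/18 = 1/3 times row 1, so its entry in column 3 is 30 × 1/3 = 10.

n = 88, z = 10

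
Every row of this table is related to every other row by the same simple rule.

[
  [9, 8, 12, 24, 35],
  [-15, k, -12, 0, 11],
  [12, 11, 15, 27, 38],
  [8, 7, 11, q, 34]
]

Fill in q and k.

The difference between any two rows is the same in every column — this is an addition table with the headers hidden.
Row 4 minus row 1 is 34 − 35 = -1, so its entry in column 4 is 24 + (-1) = 23.
Row 2 minus row 1 is 11 − 35 = -24, so its entry in column 2 is 8 + (-24) = -16.

q = 23, k = -16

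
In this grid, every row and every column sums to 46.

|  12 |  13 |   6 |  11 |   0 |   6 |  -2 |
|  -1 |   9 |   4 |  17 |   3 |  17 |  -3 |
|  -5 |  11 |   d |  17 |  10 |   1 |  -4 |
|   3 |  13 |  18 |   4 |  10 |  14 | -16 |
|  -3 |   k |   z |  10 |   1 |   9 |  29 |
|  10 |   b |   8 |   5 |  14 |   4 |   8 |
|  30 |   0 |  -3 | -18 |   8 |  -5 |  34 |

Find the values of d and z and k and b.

d = 16, z = -3, k = 3, b = -3

The known cells in row 6 total 49, leaving 46 − 49 = -3 for the blank.
The known cells in column 2 total 43, leaving 46 − 43 = 3 for the blank.
The known cells in row 5 total 49, leaving 46 − 49 = -3 for the blank.
The known cells in row 3 total 30, leaving 46 − 30 = 16 for the blank.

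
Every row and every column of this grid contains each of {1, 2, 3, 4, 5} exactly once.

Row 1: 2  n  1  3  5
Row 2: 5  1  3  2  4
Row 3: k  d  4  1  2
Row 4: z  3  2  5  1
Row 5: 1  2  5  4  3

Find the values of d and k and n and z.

At (row 1, col 2): row 1 already has {1, 2, 3, 5}, so the value is 4.
Cell (3,2): column 2 already has {1, 2, 3, 4} → 5.
At (row 3, col 1): row 3 already has {1, 2, 4, 5}, so the value is 3.
For row 4, column 1: row 4 already has {1, 2, 3, 5}; that leaves 4.

d = 5, k = 3, n = 4, z = 4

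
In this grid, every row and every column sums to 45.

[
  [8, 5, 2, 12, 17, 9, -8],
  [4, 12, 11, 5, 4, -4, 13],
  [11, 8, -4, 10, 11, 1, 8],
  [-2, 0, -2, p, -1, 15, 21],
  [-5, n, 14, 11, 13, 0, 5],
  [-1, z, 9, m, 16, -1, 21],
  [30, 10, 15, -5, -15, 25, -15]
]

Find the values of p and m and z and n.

p = 14, m = -2, z = 3, n = 7

Row 4 has -2 + 0 − 2 − 1 + 15 + 21 = 31; the blank must be 45 − 31 = 14.
Column 4 has 12 + 5 + 10 + 14 + 11 − 5 = 47; the blank must be 45 − 47 = -2.
Row 5 has -5 + 14 + 11 + 13 + 0 + 5 = 38; the blank must be 45 − 38 = 7.
Row 6 has -1 + 9 − 2 + 16 − 1 + 21 = 42; the blank must be 45 − 42 = 3.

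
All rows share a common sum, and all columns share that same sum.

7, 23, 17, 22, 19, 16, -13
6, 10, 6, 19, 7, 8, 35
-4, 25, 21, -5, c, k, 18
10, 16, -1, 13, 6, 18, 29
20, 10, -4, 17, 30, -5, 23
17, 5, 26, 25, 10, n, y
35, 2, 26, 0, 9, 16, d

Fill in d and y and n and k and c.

Rows 1 and 2 both sum to 91, so that's the common total.
Column 5 has 19 + 7 + 6 + 30 + 10 + 9 = 81; the blank must be 91 − 81 = 10.
Row 7 has 35 + 2 + 26 + 0 + 9 + 16 = 88; the blank must be 91 − 88 = 3.
Column 7 has -13 + 35 + 18 + 29 + 23 + 3 = 95; the blank must be 91 − 95 = -4.
Row 6 has 17 + 5 + 26 + 25 + 10 − 4 = 79; the blank must be 91 − 79 = 12.
Row 3 has -4 + 25 + 21 − 5 + 10 + 18 = 65; the blank must be 91 − 65 = 26.

d = 3, y = -4, n = 12, k = 26, c = 10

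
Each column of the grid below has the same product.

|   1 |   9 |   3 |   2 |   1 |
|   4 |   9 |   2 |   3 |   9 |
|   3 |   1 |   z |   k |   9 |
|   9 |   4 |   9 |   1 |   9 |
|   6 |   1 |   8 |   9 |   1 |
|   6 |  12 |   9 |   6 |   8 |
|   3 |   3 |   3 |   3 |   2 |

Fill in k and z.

k = 12, z = 1

Columns 1 and 2 each multiply to 11664, so every column has product 11664.
Column 4: 2×3×1×9×6×3 = 972, so the missing entry is 11664 ÷ 972 = 12.
Column 3: 3×2×9×8×9×3 = 11664, so the missing entry is 11664 ÷ 11664 = 1.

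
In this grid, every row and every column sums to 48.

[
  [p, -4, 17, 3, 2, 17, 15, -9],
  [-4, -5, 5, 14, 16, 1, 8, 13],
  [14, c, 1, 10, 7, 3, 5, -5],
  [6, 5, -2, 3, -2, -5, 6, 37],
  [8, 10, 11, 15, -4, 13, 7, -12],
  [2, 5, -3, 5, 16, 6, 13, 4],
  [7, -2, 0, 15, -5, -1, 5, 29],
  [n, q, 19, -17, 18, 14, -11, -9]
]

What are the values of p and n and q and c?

Row 3 has 14 + 1 + 10 + 7 + 3 + 5 − 5 = 35; the blank must be 48 − 35 = 13.
Column 2 has -4 − 5 + 13 + 5 + 10 + 5 − 2 = 22; the blank must be 48 − 22 = 26.
Row 8 has 26 + 19 − 17 + 18 + 14 − 11 − 9 = 40; the blank must be 48 − 40 = 8.
Row 1 has -4 + 17 + 3 + 2 + 17 + 15 − 9 = 41; the blank must be 48 − 41 = 7.

p = 7, n = 8, q = 26, c = 13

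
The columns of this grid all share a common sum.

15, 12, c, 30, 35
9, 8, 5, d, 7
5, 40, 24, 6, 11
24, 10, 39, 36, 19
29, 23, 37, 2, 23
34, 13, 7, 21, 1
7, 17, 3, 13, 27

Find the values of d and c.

Column 1 sums to 123 and so does column 5; that's the common total.
In column 4 the known cells total 108, leaving 123 − 108 = 15.
In column 3 the known cells total 115, leaving 123 − 115 = 8.

d = 15, c = 8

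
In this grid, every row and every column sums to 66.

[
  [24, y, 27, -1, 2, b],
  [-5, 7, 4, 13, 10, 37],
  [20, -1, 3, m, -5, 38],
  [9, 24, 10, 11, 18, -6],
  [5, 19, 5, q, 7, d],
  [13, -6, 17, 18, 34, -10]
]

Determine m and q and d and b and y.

Column 2: 7 − 1 + 24 + 19 − 6 = 43, so its missing entry is 66 − 43 = 23.
Row 3: 20 − 1 + 3 − 5 + 38 = 55, so its missing entry is 66 − 55 = 11.
Column 4: -1 + 13 + 11 + 11 + 18 = 52, so its missing entry is 66 − 52 = 14.
Row 5: 5 + 19 + 5 + 14 + 7 = 50, so its missing entry is 66 − 50 = 16.
Row 1: 24 + 23 + 27 − 1 + 2 = 75, so its missing entry is 66 − 75 = -9.

m = 11, q = 14, d = 16, b = -9, y = 23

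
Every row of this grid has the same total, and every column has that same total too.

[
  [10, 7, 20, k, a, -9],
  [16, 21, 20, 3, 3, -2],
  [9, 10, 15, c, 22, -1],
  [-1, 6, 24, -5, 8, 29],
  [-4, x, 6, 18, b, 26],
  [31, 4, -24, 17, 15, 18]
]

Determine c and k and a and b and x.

Rows 2 and 4 both sum to 61, so that's the common total.
Row 3 has 9 + 10 + 15 + 22 − 1 = 55; the blank must be 61 − 55 = 6.
Column 4 has 3 + 6 − 5 + 18 + 17 = 39; the blank must be 61 − 39 = 22.
Row 1 has 10 + 7 + 20 + 22 − 9 = 50; the blank must be 61 − 50 = 11.
Column 5 has 11 + 3 + 22 + 8 + 15 = 59; the blank must be 61 − 59 = 2.
Row 5 has -4 + 6 + 18 + 2 + 26 = 48; the blank must be 61 − 48 = 13.

c = 6, k = 22, a = 11, b = 2, x = 13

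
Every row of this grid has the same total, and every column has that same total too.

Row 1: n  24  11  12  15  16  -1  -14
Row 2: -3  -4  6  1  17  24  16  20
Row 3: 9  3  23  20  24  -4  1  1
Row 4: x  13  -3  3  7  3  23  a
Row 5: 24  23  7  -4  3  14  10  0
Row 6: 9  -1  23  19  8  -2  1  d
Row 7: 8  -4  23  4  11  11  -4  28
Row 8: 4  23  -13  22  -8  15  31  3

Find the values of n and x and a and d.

n = 14, x = 12, a = 19, d = 20

Rows 2 and 3 both sum to 77, so that's the common total.
Row 6: 9 − 1 + 23 + 19 + 8 − 2 + 1 = 57, so its missing entry is 77 − 57 = 20.
Column 8: -14 + 20 + 1 + 0 + 20 + 28 + 3 = 58, so its missing entry is 77 − 58 = 19.
Row 4: 13 − 3 + 3 + 7 + 3 + 23 + 19 = 65, so its missing entry is 77 − 65 = 12.
Row 1: 24 + 11 + 12 + 15 + 16 − 1 − 14 = 63, so its missing entry is 77 − 63 = 14.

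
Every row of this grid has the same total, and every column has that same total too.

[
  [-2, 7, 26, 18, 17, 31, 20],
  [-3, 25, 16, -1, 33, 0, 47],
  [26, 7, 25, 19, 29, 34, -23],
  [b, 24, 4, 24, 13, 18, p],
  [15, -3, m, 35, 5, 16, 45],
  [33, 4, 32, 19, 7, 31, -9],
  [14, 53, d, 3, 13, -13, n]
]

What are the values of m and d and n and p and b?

Rows 1 and 2 both sum to 117, so that's the common total.
Row 5: 15 − 3 + 35 + 5 + 16 + 45 = 113, so its missing entry is 117 − 113 = 4.
Column 3: 26 + 16 + 25 + 4 + 4 + 32 = 107, so its missing entry is 117 − 107 = 10.
Column 1: -2 − 3 + 26 + 15 + 33 + 14 = 83, so its missing entry is 117 − 83 = 34.
Row 4: 34 + 24 + 4 + 24 + 13 + 18 = 117, so its missing entry is 117 − 117 = 0.
Row 7: 14 + 53 + 10 + 3 + 13 − 13 = 80, so its missing entry is 117 − 80 = 37.

m = 4, d = 10, n = 37, p = 0, b = 34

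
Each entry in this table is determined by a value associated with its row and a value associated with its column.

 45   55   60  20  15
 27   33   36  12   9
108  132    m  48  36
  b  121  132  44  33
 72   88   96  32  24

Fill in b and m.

Each row is a constant multiple of every other row — this is a multiplication table with the headers hidden.
Row 4 is 121/55 = 11/5 times row 1, so its entry in column 1 is 45 × 11/5 = 99.
Row 3 is 132/55 = 12/5 times row 1, so its entry in column 3 is 60 × 12/5 = 144.

b = 99, m = 144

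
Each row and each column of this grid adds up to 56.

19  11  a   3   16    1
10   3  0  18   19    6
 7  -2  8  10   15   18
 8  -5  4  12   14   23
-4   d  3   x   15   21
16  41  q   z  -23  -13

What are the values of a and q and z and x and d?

The known cells in row 1 total 50, leaving 56 − 50 = 6 for the blank.
The known cells in column 2 total 48, leaving 56 − 48 = 8 for the blank.
The known cells in row 5 total 43, leaving 56 − 43 = 13 for the blank.
The known cells in column 4 total 56, leaving 56 − 56 = 0 for the blank.
The known cells in row 6 total 21, leaving 56 − 21 = 35 for the blank.

a = 6, q = 35, z = 0, x = 13, d = 8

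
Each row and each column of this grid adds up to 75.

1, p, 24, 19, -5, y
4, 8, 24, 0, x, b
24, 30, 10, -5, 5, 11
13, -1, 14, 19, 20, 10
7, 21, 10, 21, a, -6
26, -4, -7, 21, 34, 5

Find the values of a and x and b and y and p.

a = 22, x = -1, b = 40, y = 15, p = 21

Row 5 has 7 + 21 + 10 + 21 − 6 = 53; the blank must be 75 − 53 = 22.
Column 2 has 8 + 30 − 1 + 21 − 4 = 54; the blank must be 75 − 54 = 21.
Column 5 has -5 + 5 + 20 + 22 + 34 = 76; the blank must be 75 − 76 = -1.
Row 2 has 4 + 8 + 24 + 0 − 1 = 35; the blank must be 75 − 35 = 40.
Row 1 has 1 + 21 + 24 + 19 − 5 = 60; the blank must be 75 − 60 = 15.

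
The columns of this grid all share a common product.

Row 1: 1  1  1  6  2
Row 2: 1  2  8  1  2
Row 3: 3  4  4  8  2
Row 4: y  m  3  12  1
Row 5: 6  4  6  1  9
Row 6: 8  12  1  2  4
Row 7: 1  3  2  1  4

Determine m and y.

m = 1, y = 8

Columns 3 and 4 each multiply to 1152, so every column has product 1152.
Column 2: 1×2×4×4×12×3 = 1152, so the missing entry is 1152 ÷ 1152 = 1.
Column 1: 1×1×3×6×8×1 = 144, so the missing entry is 1152 ÷ 144 = 8.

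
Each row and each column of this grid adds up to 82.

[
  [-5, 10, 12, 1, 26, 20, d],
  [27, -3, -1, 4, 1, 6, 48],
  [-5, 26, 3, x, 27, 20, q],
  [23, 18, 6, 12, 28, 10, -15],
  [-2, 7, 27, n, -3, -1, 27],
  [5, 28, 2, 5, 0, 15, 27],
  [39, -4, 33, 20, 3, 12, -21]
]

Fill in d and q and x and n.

Row 5: -2 + 7 + 27 − 3 − 1 + 27 = 55, so its missing entry is 82 − 55 = 27.
Column 4: 1 + 4 + 12 + 27 + 5 + 20 = 69, so its missing entry is 82 − 69 = 13.
Row 3: -5 + 26 + 3 + 13 + 27 + 20 = 84, so its missing entry is 82 − 84 = -2.
Row 1: -5 + 10 + 12 + 1 + 26 + 20 = 64, so its missing entry is 82 − 64 = 18.

d = 18, q = -2, x = 13, n = 27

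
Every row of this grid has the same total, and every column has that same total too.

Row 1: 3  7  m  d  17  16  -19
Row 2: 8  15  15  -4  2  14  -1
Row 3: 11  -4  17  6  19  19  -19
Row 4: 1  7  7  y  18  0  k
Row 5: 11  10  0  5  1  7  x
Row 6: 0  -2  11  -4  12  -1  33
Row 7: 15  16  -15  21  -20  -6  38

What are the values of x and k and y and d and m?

x = 15, k = 2, y = 14, d = 11, m = 14

Rows 2 and 3 both sum to 49, so that's the common total.
Row 5 has 11 + 10 + 0 + 5 + 1 + 7 = 34; the blank must be 49 − 34 = 15.
Column 3 has 15 + 17 + 7 + 0 + 11 − 15 = 35; the blank must be 49 − 35 = 14.
Row 1 has 3 + 7 + 14 + 17 + 16 − 19 = 38; the blank must be 49 − 38 = 11.
Column 4 has 11 − 4 + 6 + 5 − 4 + 21 = 35; the blank must be 49 − 35 = 14.
Row 4 has 1 + 7 + 7 + 14 + 18 + 0 = 47; the blank must be 49 − 47 = 2.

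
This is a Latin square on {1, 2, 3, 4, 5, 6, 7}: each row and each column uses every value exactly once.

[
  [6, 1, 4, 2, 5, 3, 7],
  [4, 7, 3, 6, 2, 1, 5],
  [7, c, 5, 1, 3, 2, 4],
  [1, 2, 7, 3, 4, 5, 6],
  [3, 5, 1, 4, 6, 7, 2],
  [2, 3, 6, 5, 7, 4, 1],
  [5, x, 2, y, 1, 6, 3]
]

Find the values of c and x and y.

c = 6, x = 4, y = 7

Cell (7,4): column 4 already has {1, 2, 3, 4, 5, 6} → 7.
At (row 7, col 2): row 7 already has {1, 2, 3, 5, 6, 7}, so the value is 4.
At (row 3, col 2): row 3 already has {1, 2, 3, 4, 5, 7}, so the value is 6.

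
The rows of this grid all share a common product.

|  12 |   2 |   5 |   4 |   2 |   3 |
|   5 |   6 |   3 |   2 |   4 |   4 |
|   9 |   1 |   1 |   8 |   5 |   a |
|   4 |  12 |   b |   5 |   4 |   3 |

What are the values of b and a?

Rows 1 and 2 each multiply to 2880, so every row has product 2880.
Row 4: 4×12×5×4×3 = 2880, so the missing entry is 2880 ÷ 2880 = 1.
Row 3: 9×1×1×8×5 = 360, so the missing entry is 2880 ÷ 360 = 8.

b = 1, a = 8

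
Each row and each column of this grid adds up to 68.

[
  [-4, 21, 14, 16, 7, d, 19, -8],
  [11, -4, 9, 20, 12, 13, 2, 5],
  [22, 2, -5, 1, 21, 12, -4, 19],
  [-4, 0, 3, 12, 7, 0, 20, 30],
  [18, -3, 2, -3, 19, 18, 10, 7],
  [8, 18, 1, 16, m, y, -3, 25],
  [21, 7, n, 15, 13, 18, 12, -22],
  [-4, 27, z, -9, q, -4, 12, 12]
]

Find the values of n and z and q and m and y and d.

n = 4, z = 40, q = -6, m = -5, y = 8, d = 3

The known cells in row 7 total 64, leaving 68 − 64 = 4 for the blank.
The known cells in column 3 total 28, leaving 68 − 28 = 40 for the blank.
The known cells in row 8 total 74, leaving 68 − 74 = -6 for the blank.
The known cells in column 5 total 73, leaving 68 − 73 = -5 for the blank.
The known cells in row 6 total 60, leaving 68 − 60 = 8 for the blank.
The known cells in row 1 total 65, leaving 68 − 65 = 3 for the blank.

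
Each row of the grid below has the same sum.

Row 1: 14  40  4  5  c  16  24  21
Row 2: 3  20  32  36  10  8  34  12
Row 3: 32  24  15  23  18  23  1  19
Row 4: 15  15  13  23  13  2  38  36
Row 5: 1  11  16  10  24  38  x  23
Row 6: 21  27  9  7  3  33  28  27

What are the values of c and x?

c = 31, x = 32

Row 2 sums to 155 and so does row 3; that's the common total.
In row 1 the known cells total 124, leaving 155 − 124 = 31.
In row 5 the known cells total 123, leaving 155 − 123 = 32.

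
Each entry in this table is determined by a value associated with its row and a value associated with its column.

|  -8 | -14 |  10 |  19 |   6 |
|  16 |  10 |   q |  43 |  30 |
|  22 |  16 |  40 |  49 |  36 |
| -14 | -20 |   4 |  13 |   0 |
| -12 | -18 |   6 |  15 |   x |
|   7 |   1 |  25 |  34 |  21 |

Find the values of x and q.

The difference between any two rows is the same in every column — this is an addition table with the headers hidden.
Row 5 minus row 1 is -18 − (-14) = -4, so its entry in column 5 is 6 + (-4) = 2.
Row 2 minus row 1 is 10 − (-14) = 24, so its entry in column 3 is 10 + 24 = 34.

x = 2, q = 34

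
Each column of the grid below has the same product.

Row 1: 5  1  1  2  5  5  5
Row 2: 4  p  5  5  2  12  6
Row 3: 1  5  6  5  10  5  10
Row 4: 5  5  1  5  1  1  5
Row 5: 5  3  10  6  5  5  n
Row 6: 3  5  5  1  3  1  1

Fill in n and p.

n = 1, p = 4

Columns 5 and 6 each multiply to 1500, so every column has product 1500.
Column 7: 5×6×10×5×1 = 1500, so the missing entry is 1500 ÷ 1500 = 1.
Column 2: 1×5×5×3×5 = 375, so the missing entry is 1500 ÷ 375 = 4.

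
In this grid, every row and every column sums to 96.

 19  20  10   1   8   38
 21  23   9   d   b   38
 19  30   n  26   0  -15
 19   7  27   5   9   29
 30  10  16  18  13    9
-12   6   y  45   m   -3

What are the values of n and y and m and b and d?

Row 3 has 19 + 30 + 26 + 0 − 15 = 60; the blank must be 96 − 60 = 36.
Column 4 has 1 + 26 + 5 + 18 + 45 = 95; the blank must be 96 − 95 = 1.
Row 2 has 21 + 23 + 9 + 1 + 38 = 92; the blank must be 96 − 92 = 4.
Column 5 has 8 + 4 + 0 + 9 + 13 = 34; the blank must be 96 − 34 = 62.
Row 6 has -12 + 6 + 45 + 62 − 3 = 98; the blank must be 96 − 98 = -2.

n = 36, y = -2, m = 62, b = 4, d = 1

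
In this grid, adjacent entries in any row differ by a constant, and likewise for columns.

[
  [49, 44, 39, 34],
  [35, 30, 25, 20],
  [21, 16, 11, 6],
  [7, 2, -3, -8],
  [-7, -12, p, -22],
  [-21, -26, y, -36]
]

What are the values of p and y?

p = -17, y = -31

Along each row the entries change by -5 per step; down each column they change by -14.
Row 5: from -7 at column 1, stepping by -5 to column 3 gives -17.
Row 6: from -21 at column 1, stepping by -5 to column 3 gives -31.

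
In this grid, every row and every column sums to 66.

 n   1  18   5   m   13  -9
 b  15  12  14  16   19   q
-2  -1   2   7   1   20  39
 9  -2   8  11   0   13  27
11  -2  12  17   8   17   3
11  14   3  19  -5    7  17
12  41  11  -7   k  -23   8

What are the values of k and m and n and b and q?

k = 24, m = 22, n = 16, b = 9, q = -19

Row 7 has 12 + 41 + 11 − 7 − 23 + 8 = 42; the blank must be 66 − 42 = 24.
Column 5 has 16 + 1 + 0 + 8 − 5 + 24 = 44; the blank must be 66 − 44 = 22.
Row 1 has 1 + 18 + 5 + 22 + 13 − 9 = 50; the blank must be 66 − 50 = 16.
Column 1 has 16 − 2 + 9 + 11 + 11 + 12 = 57; the blank must be 66 − 57 = 9.
Row 2 has 9 + 15 + 12 + 14 + 16 + 19 = 85; the blank must be 66 − 85 = -19.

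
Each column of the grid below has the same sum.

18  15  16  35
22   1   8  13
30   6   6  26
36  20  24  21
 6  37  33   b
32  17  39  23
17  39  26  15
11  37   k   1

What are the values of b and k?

Column 1 sums to 172 and so does column 2; that's the common total.
In column 4 the known cells total 134, leaving 172 − 134 = 38.
In column 3 the known cells total 152, leaving 172 − 152 = 20.

b = 38, k = 20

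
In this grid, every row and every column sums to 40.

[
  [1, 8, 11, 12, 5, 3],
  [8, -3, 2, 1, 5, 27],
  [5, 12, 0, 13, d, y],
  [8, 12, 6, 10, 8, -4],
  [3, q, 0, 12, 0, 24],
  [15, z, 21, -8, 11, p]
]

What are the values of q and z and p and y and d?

q = 1, z = 10, p = -9, y = -1, d = 11

The known cells in column 5 total 29, leaving 40 − 29 = 11 for the blank.
The known cells in row 3 total 41, leaving 40 − 41 = -1 for the blank.
The known cells in column 6 total 49, leaving 40 − 49 = -9 for the blank.
The known cells in row 6 total 30, leaving 40 − 30 = 10 for the blank.
The known cells in row 5 total 39, leaving 40 − 39 = 1 for the blank.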